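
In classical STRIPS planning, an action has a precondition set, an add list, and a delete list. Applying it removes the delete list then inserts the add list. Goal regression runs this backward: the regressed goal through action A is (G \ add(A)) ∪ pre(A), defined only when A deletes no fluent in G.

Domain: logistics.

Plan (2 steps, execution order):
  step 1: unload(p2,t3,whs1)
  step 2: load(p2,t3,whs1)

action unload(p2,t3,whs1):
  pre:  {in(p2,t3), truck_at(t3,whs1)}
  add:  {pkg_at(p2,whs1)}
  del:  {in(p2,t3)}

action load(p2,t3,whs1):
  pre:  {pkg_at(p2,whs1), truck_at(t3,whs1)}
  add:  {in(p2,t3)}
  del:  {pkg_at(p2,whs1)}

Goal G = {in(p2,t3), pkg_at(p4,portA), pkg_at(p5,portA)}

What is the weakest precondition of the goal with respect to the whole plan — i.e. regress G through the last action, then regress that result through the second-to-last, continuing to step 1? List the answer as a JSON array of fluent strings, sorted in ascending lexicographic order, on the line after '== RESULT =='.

Work backward from the goal:
  through step 2 (load(p2,t3,whs1)): drop {in(p2,t3)}, keep {pkg_at(p4,portA), pkg_at(p5,portA)}, require {pkg_at(p2,whs1), truck_at(t3,whs1)}
    → {pkg_at(p2,whs1), pkg_at(p4,portA), pkg_at(p5,portA), truck_at(t3,whs1)}
  through step 1 (unload(p2,t3,whs1)): drop {pkg_at(p2,whs1)}, keep {pkg_at(p4,portA), pkg_at(p5,portA), truck_at(t3,whs1)}, require {in(p2,t3), truck_at(t3,whs1)}
    → {in(p2,t3), pkg_at(p4,portA), pkg_at(p5,portA), truck_at(t3,whs1)}

== RESULT ==
["in(p2,t3)", "pkg_at(p4,portA)", "pkg_at(p5,portA)", "truck_at(t3,whs1)"]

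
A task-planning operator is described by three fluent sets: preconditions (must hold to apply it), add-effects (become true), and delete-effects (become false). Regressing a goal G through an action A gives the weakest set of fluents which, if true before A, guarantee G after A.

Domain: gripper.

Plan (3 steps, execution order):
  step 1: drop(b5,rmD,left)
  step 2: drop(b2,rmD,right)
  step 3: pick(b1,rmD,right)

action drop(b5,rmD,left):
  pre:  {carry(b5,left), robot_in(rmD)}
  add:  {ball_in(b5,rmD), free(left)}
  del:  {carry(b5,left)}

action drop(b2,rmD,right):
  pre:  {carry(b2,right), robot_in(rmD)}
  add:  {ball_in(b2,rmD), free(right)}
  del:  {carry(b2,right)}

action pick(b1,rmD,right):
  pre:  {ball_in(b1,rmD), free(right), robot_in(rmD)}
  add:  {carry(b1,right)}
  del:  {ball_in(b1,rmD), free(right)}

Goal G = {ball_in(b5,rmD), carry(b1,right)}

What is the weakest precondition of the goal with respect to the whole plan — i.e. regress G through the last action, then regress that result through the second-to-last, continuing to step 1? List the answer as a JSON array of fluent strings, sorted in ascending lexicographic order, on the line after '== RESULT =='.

Regress step by step:
  through step 3 (pick(b1,rmD,right)): drop {carry(b1,right)}, keep {ball_in(b5,rmD)}, require {ball_in(b1,rmD), free(right), robot_in(rmD)}
    → {ball_in(b1,rmD), ball_in(b5,rmD), free(right), robot_in(rmD)}
  through step 2 (drop(b2,rmD,right)): drop {free(right)}, keep {ball_in(b1,rmD), ball_in(b5,rmD), robot_in(rmD)}, require {carry(b2,right), robot_in(rmD)}
    → {ball_in(b1,rmD), ball_in(b5,rmD), carry(b2,right), robot_in(rmD)}
  through step 1 (drop(b5,rmD,left)): drop {ball_in(b5,rmD)}, keep {ball_in(b1,rmD), carry(b2,right), robot_in(rmD)}, require {carry(b5,left), robot_in(rmD)}
    → {ball_in(b1,rmD), carry(b2,right), carry(b5,left), robot_in(rmD)}

== RESULT ==
["ball_in(b1,rmD)", "carry(b2,right)", "carry(b5,left)", "robot_in(rmD)"]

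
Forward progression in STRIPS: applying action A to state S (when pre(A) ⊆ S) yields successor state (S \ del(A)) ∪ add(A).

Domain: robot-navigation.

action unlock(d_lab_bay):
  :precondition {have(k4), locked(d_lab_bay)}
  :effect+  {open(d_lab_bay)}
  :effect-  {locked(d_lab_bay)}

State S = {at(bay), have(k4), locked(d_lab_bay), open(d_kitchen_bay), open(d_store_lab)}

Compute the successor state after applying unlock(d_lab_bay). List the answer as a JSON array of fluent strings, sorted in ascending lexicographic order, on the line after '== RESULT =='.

Progress:
  pre ⊆ S: {have(k4), locked(d_lab_bay)} ⊆ S  — applicable
  S \ del = {at(bay), have(k4), open(d_kitchen_bay), open(d_store_lab)}
  ∪ add   = {at(bay), have(k4), open(d_kitchen_bay), open(d_lab_bay), open(d_store_lab)}

== RESULT ==
["at(bay)", "have(k4)", "open(d_kitchen_bay)", "open(d_lab_bay)", "open(d_store_lab)"]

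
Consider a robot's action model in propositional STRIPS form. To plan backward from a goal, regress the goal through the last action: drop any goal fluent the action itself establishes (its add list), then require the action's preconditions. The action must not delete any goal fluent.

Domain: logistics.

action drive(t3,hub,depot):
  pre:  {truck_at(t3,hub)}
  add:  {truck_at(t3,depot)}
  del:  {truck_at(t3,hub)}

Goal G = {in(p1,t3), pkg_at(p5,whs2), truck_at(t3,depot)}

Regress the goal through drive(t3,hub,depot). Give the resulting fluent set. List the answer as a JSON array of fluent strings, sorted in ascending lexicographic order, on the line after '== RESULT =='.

Compute (G \ add) ∪ pre:
  G ∩ del = {}  (empty — regression defined)
  G \ add = {in(p1,t3), pkg_at(p5,whs2), truck_at(t3,depot)} \ {truck_at(t3,depot)} = {in(p1,t3), pkg_at(p5,whs2)}
  ∪ pre   = {in(p1,t3), pkg_at(p5,whs2)} ∪ {truck_at(t3,hub)}
          = {in(p1,t3), pkg_at(p5,whs2), truck_at(t3,hub)}

== RESULT ==
["in(p1,t3)", "pkg_at(p5,whs2)", "truck_at(t3,hub)"]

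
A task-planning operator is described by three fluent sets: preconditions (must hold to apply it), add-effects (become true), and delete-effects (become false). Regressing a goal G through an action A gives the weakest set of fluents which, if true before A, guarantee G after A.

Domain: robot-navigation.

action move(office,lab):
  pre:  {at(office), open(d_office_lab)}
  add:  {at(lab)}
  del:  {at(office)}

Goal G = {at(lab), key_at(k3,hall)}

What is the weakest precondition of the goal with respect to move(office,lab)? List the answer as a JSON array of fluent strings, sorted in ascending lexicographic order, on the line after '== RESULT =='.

Compute (G \ add) ∪ pre:
  G ∩ del = {}  (empty — regression defined)
  G \ add = {at(lab), key_at(k3,hall)} \ {at(lab)} = {key_at(k3,hall)}
  ∪ pre   = {key_at(k3,hall)} ∪ {at(office), open(d_office_lab)}
          = {at(office), key_at(k3,hall), open(d_office_lab)}

== RESULT ==
["at(office)", "key_at(k3,hall)", "open(d_office_lab)"]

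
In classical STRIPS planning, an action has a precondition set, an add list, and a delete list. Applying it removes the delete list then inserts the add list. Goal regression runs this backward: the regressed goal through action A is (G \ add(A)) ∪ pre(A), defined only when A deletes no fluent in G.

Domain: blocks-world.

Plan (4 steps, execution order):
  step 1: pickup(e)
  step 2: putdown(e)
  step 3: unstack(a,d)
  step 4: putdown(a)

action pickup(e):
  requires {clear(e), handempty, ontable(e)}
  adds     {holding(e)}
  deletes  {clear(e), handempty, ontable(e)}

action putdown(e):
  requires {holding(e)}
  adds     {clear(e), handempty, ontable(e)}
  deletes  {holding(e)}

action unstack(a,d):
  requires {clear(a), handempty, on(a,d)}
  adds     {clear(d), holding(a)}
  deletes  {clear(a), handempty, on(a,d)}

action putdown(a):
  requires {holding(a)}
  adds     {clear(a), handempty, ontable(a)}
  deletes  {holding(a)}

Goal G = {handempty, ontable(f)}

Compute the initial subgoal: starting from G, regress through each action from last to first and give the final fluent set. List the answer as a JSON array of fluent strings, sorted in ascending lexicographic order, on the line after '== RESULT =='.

Regress step by step:
  through step 4 (putdown(a)): drop {handempty}, keep {ontable(f)}, require {holding(a)}
    → {holding(a), ontable(f)}
  through step 3 (unstack(a,d)): drop {holding(a)}, keep {ontable(f)}, require {clear(a), handempty, on(a,d)}
    → {clear(a), handempty, on(a,d), ontable(f)}
  through step 2 (putdown(e)): drop {handempty}, keep {clear(a), on(a,d), ontable(f)}, require {holding(e)}
    → {clear(a), holding(e), on(a,d), ontable(f)}
  through step 1 (pickup(e)): drop {holding(e)}, keep {clear(a), on(a,d), ontable(f)}, require {clear(e), handempty, ontable(e)}
    → {clear(a), clear(e), handempty, on(a,d), ontable(e), ontable(f)}

== RESULT ==
["clear(a)", "clear(e)", "handempty", "on(a,d)", "ontable(e)", "ontable(f)"]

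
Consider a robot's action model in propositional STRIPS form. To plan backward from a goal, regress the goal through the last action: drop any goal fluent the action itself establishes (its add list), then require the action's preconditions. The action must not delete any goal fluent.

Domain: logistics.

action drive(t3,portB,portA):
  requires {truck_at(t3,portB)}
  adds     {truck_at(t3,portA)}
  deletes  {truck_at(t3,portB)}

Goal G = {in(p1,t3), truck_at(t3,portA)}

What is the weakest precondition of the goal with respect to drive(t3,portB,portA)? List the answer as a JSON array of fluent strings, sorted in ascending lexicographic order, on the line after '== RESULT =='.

Regress:
  G ∩ del = {}  (empty — regression defined)
  G \ add = {in(p1,t3), truck_at(t3,portA)} \ {truck_at(t3,portA)} = {in(p1,t3)}
  ∪ pre   = {in(p1,t3)} ∪ {truck_at(t3,portB)}
          = {in(p1,t3), truck_at(t3,portB)}

== RESULT ==
["in(p1,t3)", "truck_at(t3,portB)"]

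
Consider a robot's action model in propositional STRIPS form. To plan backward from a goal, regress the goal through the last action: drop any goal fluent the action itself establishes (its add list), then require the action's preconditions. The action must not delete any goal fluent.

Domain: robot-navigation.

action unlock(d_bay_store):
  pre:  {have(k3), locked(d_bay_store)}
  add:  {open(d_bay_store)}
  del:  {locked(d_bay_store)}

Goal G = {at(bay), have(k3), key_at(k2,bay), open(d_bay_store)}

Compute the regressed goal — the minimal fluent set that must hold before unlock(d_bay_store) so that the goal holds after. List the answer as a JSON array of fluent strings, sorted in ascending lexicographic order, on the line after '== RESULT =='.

Compute (G \ add) ∪ pre:
  G ∩ del = {}  (empty — regression defined)
  G \ add = {at(bay), have(k3), key_at(k2,bay), open(d_bay_store)} \ {open(d_bay_store)} = {at(bay), have(k3), key_at(k2,bay)}
  ∪ pre   = {at(bay), have(k3), key_at(k2,bay)} ∪ {have(k3), locked(d_bay_store)}
          = {at(bay), have(k3), key_at(k2,bay), locked(d_bay_store)}

== RESULT ==
["at(bay)", "have(k3)", "key_at(k2,bay)", "locked(d_bay_store)"]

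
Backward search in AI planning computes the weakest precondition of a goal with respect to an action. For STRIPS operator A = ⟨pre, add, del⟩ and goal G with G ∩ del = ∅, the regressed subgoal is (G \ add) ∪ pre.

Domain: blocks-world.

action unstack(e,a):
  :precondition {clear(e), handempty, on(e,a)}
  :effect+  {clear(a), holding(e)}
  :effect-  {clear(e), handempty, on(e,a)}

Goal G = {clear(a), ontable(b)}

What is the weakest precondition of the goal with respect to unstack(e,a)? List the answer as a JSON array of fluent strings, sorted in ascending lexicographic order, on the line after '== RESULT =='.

Regress:
  G ∩ del = {}  (empty — regression defined)
  G \ add = {clear(a), ontable(b)} \ {clear(a), holding(e)} = {ontable(b)}
  ∪ pre   = {ontable(b)} ∪ {clear(e), handempty, on(e,a)}
          = {clear(e), handempty, on(e,a), ontable(b)}

== RESULT ==
["clear(e)", "handempty", "on(e,a)", "ontable(b)"]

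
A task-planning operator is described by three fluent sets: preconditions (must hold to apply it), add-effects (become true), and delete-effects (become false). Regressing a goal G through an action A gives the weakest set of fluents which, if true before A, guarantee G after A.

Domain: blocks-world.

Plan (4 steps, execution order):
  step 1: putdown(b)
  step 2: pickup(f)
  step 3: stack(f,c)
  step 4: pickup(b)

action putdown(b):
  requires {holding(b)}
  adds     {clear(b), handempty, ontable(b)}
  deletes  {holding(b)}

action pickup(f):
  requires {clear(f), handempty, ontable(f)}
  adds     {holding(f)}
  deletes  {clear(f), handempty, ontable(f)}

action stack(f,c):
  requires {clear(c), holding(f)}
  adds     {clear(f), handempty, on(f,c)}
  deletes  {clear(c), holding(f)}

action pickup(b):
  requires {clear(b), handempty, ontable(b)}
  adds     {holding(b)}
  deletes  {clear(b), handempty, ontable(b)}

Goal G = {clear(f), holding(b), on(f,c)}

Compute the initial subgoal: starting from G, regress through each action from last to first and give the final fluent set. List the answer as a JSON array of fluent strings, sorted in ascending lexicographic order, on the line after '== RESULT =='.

Work backward from the goal:
  through step 4 (pickup(b)): drop {holding(b)}, keep {clear(f), on(f,c)}, require {clear(b), handempty, ontable(b)}
    → {clear(b), clear(f), handempty, on(f,c), ontable(b)}
  through step 3 (stack(f,c)): drop {clear(f), handempty, on(f,c)}, keep {clear(b), ontable(b)}, require {clear(c), holding(f)}
    → {clear(b), clear(c), holding(f), ontable(b)}
  through step 2 (pickup(f)): drop {holding(f)}, keep {clear(b), clear(c), ontable(b)}, require {clear(f), handempty, ontable(f)}
    → {clear(b), clear(c), clear(f), handempty, ontable(b), ontable(f)}
  through step 1 (putdown(b)): drop {clear(b), handempty, ontable(b)}, keep {clear(c), clear(f), ontable(f)}, require {holding(b)}
    → {clear(c), clear(f), holding(b), ontable(f)}

== RESULT ==
["clear(c)", "clear(f)", "holding(b)", "ontable(f)"]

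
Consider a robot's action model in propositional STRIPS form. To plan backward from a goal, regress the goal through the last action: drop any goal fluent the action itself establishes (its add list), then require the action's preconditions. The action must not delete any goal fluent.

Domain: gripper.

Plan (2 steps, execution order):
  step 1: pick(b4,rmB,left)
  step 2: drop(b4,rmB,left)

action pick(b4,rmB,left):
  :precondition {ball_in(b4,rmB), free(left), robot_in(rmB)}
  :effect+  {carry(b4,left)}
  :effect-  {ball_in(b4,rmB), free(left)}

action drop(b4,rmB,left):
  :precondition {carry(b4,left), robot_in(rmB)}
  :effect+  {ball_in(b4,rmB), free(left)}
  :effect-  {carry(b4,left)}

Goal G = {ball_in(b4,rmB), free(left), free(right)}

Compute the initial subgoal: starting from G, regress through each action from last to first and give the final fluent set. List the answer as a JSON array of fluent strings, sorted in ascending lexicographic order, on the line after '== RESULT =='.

Regress step by step:
  through step 2 (drop(b4,rmB,left)): drop {ball_in(b4,rmB), free(left)}, keep {free(right)}, require {carry(b4,left), robot_in(rmB)}
    → {carry(b4,left), free(right), robot_in(rmB)}
  through step 1 (pick(b4,rmB,left)): drop {carry(b4,left)}, keep {free(right), robot_in(rmB)}, require {ball_in(b4,rmB), free(left), robot_in(rmB)}
    → {ball_in(b4,rmB), free(left), free(right), robot_in(rmB)}

== RESULT ==
["ball_in(b4,rmB)", "free(left)", "free(right)", "robot_in(rmB)"]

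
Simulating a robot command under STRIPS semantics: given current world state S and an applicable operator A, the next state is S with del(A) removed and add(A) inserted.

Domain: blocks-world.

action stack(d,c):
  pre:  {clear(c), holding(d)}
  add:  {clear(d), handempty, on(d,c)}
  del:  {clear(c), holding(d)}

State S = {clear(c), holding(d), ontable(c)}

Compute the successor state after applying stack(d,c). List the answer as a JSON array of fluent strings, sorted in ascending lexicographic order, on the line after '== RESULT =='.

Progress:
  pre ⊆ S: {clear(c), holding(d)} ⊆ S  — applicable
  S \ del = {ontable(c)}
  ∪ add   = {clear(d), handempty, on(d,c), ontable(c)}

== RESULT ==
["clear(d)", "handempty", "on(d,c)", "ontable(c)"]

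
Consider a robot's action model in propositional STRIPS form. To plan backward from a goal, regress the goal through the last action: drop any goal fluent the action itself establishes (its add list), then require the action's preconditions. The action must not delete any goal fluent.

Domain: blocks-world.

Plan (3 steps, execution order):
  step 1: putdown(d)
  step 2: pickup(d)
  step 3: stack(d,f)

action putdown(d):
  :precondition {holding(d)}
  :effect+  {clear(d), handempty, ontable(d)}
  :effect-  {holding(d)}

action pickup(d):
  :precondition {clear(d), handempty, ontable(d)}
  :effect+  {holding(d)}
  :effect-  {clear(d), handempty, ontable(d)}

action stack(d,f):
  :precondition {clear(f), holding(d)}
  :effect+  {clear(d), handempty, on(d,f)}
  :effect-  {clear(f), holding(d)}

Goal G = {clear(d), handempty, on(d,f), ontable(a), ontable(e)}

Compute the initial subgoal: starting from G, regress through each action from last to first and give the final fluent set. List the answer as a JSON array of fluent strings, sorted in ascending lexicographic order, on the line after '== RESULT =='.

Work backward from the goal:
  through step 3 (stack(d,f)): drop {clear(d), handempty, on(d,f)}, keep {ontable(a), ontable(e)}, require {clear(f), holding(d)}
    → {clear(f), holding(d), ontable(a), ontable(e)}
  through step 2 (pickup(d)): drop {holding(d)}, keep {clear(f), ontable(a), ontable(e)}, require {clear(d), handempty, ontable(d)}
    → {clear(d), clear(f), handempty, ontable(a), ontable(d), ontable(e)}
  through step 1 (putdown(d)): drop {clear(d), handempty, ontable(d)}, keep {clear(f), ontable(a), ontable(e)}, require {holding(d)}
    → {clear(f), holding(d), ontable(a), ontable(e)}

== RESULT ==
["clear(f)", "holding(d)", "ontable(a)", "ontable(e)"]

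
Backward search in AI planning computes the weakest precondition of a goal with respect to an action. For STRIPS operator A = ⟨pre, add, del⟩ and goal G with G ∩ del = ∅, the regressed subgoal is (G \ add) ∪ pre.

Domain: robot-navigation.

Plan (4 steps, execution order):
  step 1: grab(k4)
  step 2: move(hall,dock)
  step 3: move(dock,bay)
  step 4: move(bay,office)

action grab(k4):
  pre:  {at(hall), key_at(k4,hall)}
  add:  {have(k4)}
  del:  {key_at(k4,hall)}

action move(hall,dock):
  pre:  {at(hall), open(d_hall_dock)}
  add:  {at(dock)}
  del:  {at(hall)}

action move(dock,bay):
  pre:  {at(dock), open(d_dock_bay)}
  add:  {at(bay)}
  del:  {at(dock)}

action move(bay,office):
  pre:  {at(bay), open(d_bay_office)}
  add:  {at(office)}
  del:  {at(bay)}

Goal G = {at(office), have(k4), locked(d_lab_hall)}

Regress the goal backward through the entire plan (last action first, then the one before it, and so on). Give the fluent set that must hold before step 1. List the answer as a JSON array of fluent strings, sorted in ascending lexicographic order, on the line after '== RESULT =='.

Regress step by step:
  through step 4 (move(bay,office)): drop {at(office)}, keep {have(k4), locked(d_lab_hall)}, require {at(bay), open(d_bay_office)}
    → {at(bay), have(k4), locked(d_lab_hall), open(d_bay_office)}
  through step 3 (move(dock,bay)): drop {at(bay)}, keep {have(k4), locked(d_lab_hall), open(d_bay_office)}, require {at(dock), open(d_dock_bay)}
    → {at(dock), have(k4), locked(d_lab_hall), open(d_bay_office), open(d_dock_bay)}
  through step 2 (move(hall,dock)): drop {at(dock)}, keep {have(k4), locked(d_lab_hall), open(d_bay_office), open(d_dock_bay)}, require {at(hall), open(d_hall_dock)}
    → {at(hall), have(k4), locked(d_lab_hall), open(d_bay_office), open(d_dock_bay), open(d_hall_dock)}
  through step 1 (grab(k4)): drop {have(k4)}, keep {at(hall), locked(d_lab_hall), open(d_bay_office), open(d_dock_bay), open(d_hall_dock)}, require {at(hall), key_at(k4,hall)}
    → {at(hall), key_at(k4,hall), locked(d_lab_hall), open(d_bay_office), open(d_dock_bay), open(d_hall_dock)}

== RESULT ==
["at(hall)", "key_at(k4,hall)", "locked(d_lab_hall)", "open(d_bay_office)", "open(d_dock_bay)", "open(d_hall_dock)"]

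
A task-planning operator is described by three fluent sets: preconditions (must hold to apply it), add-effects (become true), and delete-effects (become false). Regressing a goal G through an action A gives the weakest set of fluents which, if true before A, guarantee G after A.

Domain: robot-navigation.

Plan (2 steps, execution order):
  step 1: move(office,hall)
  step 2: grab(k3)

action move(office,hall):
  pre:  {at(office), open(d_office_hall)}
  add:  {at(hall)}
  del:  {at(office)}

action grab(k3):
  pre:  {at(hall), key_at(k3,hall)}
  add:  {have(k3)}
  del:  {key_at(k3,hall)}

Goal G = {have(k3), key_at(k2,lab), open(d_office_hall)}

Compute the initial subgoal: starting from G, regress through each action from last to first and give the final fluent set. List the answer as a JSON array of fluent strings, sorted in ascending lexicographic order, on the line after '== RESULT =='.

Regress step by step:
  through step 2 (grab(k3)): drop {have(k3)}, keep {key_at(k2,lab), open(d_office_hall)}, require {at(hall), key_at(k3,hall)}
    → {at(hall), key_at(k2,lab), key_at(k3,hall), open(d_office_hall)}
  through step 1 (move(office,hall)): drop {at(hall)}, keep {key_at(k2,lab), key_at(k3,hall), open(d_office_hall)}, require {at(office), open(d_office_hall)}
    → {at(office), key_at(k2,lab), key_at(k3,hall), open(d_office_hall)}

== RESULT ==
["at(office)", "key_at(k2,lab)", "key_at(k3,hall)", "open(d_office_hall)"]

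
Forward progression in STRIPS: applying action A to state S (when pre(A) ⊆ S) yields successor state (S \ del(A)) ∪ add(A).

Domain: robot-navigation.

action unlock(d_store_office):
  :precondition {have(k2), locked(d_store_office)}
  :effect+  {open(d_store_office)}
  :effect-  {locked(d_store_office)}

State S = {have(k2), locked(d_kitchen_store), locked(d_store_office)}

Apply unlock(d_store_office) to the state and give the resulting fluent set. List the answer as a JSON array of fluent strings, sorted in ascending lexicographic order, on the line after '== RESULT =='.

Progress:
  pre ⊆ S: {have(k2), locked(d_store_office)} ⊆ S  — applicable
  S \ del = {have(k2), locked(d_kitchen_store)}
  ∪ add   = {have(k2), locked(d_kitchen_store), open(d_store_office)}

== RESULT ==
["have(k2)", "locked(d_kitchen_store)", "open(d_store_office)"]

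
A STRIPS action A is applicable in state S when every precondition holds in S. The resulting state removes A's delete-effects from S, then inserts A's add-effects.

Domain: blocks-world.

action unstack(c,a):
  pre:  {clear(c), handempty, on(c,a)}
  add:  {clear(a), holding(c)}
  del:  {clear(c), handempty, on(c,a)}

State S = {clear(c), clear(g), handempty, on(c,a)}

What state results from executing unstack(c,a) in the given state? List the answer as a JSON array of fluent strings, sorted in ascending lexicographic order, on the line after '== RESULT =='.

Compute (S \ del) ∪ add:
  pre ⊆ S: {clear(c), handempty, on(c,a)} ⊆ S  — applicable
  S \ del = {clear(g)}
  ∪ add   = {clear(a), clear(g), holding(c)}

== RESULT ==
["clear(a)", "clear(g)", "holding(c)"]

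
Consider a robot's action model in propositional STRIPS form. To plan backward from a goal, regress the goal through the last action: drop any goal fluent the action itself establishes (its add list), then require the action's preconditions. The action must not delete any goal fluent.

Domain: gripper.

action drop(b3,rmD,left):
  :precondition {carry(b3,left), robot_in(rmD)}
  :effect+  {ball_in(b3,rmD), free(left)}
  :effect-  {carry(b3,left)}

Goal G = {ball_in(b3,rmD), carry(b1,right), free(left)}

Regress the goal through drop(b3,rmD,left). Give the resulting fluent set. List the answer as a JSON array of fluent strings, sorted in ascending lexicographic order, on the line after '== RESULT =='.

Regress:
  G ∩ del = {}  (empty — regression defined)
  G \ add = {ball_in(b3,rmD), carry(b1,right), free(left)} \ {ball_in(b3,rmD), free(left)} = {carry(b1,right)}
  ∪ pre   = {carry(b1,right)} ∪ {carry(b3,left), robot_in(rmD)}
          = {carry(b1,right), carry(b3,left), robot_in(rmD)}

== RESULT ==
["carry(b1,right)", "carry(b3,left)", "robot_in(rmD)"]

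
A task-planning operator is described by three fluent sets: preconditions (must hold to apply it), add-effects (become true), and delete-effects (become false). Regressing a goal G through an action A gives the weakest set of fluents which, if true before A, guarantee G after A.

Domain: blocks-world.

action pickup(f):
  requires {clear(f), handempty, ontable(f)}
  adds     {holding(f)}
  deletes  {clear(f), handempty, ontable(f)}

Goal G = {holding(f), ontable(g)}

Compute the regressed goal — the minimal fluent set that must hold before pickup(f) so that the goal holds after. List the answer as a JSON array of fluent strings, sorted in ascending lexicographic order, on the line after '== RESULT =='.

Regress:
  G ∩ del = {}  (empty — regression defined)
  G \ add = {holding(f), ontable(g)} \ {holding(f)} = {ontable(g)}
  ∪ pre   = {ontable(g)} ∪ {clear(f), handempty, ontable(f)}
          = {clear(f), handempty, ontable(f), ontable(g)}

== RESULT ==
["clear(f)", "handempty", "ontable(f)", "ontable(g)"]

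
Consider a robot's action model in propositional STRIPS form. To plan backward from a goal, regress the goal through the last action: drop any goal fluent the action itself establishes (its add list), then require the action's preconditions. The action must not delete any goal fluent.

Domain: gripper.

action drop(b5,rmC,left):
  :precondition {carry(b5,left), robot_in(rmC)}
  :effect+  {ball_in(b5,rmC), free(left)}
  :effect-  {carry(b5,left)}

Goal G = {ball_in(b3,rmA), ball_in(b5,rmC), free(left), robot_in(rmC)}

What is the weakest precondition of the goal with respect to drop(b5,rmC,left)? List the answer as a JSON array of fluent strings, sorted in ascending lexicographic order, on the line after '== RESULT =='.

Compute (G \ add) ∪ pre:
  G ∩ del = {}  (empty — regression defined)
  G \ add = {ball_in(b3,rmA), ball_in(b5,rmC), free(left), robot_in(rmC)} \ {ball_in(b5,rmC), free(left)} = {ball_in(b3,rmA), robot_in(rmC)}
  ∪ pre   = {ball_in(b3,rmA), robot_in(rmC)} ∪ {carry(b5,left), robot_in(rmC)}
          = {ball_in(b3,rmA), carry(b5,left), robot_in(rmC)}

== RESULT ==
["ball_in(b3,rmA)", "carry(b5,left)", "robot_in(rmC)"]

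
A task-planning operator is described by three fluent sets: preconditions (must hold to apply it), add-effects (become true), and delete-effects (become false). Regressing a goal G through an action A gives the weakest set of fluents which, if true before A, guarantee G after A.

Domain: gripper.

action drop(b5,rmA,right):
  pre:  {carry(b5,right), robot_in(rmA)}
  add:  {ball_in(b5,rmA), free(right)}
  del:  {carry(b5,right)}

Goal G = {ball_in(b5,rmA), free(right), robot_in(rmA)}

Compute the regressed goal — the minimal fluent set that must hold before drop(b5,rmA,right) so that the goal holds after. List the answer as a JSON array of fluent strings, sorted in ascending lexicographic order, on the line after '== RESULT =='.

Compute (G \ add) ∪ pre:
  G ∩ del = {}  (empty — regression defined)
  G \ add = {ball_in(b5,rmA), free(right), robot_in(rmA)} \ {ball_in(b5,rmA), free(right)} = {robot_in(rmA)}
  ∪ pre   = {robot_in(rmA)} ∪ {carry(b5,right), robot_in(rmA)}
          = {carry(b5,right), robot_in(rmA)}

== RESULT ==
["carry(b5,right)", "robot_in(rmA)"]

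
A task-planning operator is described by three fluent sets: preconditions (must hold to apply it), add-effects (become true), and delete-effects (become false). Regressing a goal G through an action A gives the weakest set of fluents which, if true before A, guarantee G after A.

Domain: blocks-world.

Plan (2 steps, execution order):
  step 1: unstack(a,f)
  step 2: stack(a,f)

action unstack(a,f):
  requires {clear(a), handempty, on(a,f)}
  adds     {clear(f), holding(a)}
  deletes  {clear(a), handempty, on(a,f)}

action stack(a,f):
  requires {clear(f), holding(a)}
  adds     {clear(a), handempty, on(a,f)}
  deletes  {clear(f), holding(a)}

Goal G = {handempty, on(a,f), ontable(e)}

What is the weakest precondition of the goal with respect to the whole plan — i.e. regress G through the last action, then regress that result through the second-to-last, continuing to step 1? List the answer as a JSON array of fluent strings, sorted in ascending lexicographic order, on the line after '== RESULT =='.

Work backward from the goal:
  through step 2 (stack(a,f)): drop {handempty, on(a,f)}, keep {ontable(e)}, require {clear(f), holding(a)}
    → {clear(f), holding(a), ontable(e)}
  through step 1 (unstack(a,f)): drop {clear(f), holding(a)}, keep {ontable(e)}, require {clear(a), handempty, on(a,f)}
    → {clear(a), handempty, on(a,f), ontable(e)}

== RESULT ==
["clear(a)", "handempty", "on(a,f)", "ontable(e)"]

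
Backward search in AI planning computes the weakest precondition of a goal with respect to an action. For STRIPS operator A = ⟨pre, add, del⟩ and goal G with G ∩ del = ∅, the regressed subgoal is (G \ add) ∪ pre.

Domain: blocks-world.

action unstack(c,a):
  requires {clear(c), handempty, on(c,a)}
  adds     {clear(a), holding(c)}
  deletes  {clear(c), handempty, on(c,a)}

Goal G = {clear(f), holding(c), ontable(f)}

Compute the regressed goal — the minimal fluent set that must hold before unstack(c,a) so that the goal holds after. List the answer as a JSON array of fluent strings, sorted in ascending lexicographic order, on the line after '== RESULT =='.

Regress:
  G ∩ del = {}  (empty — regression defined)
  G \ add = {clear(f), holding(c), ontable(f)} \ {clear(a), holding(c)} = {clear(f), ontable(f)}
  ∪ pre   = {clear(f), ontable(f)} ∪ {clear(c), handempty, on(c,a)}
          = {clear(c), clear(f), handempty, on(c,a), ontable(f)}

== RESULT ==
["clear(c)", "clear(f)", "handempty", "on(c,a)", "ontable(f)"]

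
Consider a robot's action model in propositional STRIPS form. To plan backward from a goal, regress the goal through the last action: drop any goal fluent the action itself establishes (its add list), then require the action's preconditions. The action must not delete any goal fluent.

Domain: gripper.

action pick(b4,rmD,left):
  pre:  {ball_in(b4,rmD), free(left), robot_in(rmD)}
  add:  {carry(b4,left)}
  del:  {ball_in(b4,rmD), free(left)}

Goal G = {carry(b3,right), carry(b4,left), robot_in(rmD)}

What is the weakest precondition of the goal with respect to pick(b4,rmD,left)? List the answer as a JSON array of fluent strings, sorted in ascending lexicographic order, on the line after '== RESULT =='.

Regress:
  G ∩ del = {}  (empty — regression defined)
  G \ add = {carry(b3,right), carry(b4,left), robot_in(rmD)} \ {carry(b4,left)} = {carry(b3,right), robot_in(rmD)}
  ∪ pre   = {carry(b3,right), robot_in(rmD)} ∪ {ball_in(b4,rmD), free(left), robot_in(rmD)}
          = {ball_in(b4,rmD), carry(b3,right), free(left), robot_in(rmD)}

== RESULT ==
["ball_in(b4,rmD)", "carry(b3,right)", "free(left)", "robot_in(rmD)"]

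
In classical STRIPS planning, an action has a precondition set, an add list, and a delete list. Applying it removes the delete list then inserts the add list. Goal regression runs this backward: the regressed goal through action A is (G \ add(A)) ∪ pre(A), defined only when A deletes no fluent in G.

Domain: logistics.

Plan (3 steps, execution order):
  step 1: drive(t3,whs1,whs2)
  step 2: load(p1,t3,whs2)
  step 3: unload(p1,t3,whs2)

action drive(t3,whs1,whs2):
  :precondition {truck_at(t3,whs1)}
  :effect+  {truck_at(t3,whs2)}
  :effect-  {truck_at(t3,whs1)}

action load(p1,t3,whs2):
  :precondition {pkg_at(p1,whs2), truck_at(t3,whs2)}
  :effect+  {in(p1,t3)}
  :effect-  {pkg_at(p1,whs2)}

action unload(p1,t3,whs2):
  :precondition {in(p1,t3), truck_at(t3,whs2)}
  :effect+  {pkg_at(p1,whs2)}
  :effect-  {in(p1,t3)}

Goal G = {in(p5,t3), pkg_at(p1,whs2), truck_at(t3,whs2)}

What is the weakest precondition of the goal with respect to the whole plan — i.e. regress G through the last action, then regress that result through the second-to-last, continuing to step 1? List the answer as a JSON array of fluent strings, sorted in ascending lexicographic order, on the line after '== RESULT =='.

Regress step by step:
  through step 3 (unload(p1,t3,whs2)): drop {pkg_at(p1,whs2)}, keep {in(p5,t3), truck_at(t3,whs2)}, require {in(p1,t3), truck_at(t3,whs2)}
    → {in(p1,t3), in(p5,t3), truck_at(t3,whs2)}
  through step 2 (load(p1,t3,whs2)): drop {in(p1,t3)}, keep {in(p5,t3), truck_at(t3,whs2)}, require {pkg_at(p1,whs2), truck_at(t3,whs2)}
    → {in(p5,t3), pkg_at(p1,whs2), truck_at(t3,whs2)}
  through step 1 (drive(t3,whs1,whs2)): drop {truck_at(t3,whs2)}, keep {in(p5,t3), pkg_at(p1,whs2)}, require {truck_at(t3,whs1)}
    → {in(p5,t3), pkg_at(p1,whs2), truck_at(t3,whs1)}

== RESULT ==
["in(p5,t3)", "pkg_at(p1,whs2)", "truck_at(t3,whs1)"]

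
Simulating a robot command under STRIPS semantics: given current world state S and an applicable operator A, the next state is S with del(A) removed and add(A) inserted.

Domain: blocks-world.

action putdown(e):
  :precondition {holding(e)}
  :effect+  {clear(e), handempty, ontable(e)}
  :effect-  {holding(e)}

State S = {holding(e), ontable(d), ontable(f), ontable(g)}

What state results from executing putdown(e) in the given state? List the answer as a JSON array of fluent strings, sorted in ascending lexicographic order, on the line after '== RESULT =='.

Compute (S \ del) ∪ add:
  pre ⊆ S: {holding(e)} ⊆ S  — applicable
  S \ del = {ontable(d), ontable(f), ontable(g)}
  ∪ add   = {clear(e), handempty, ontable(d), ontable(e), ontable(f), ontable(g)}

== RESULT ==
["clear(e)", "handempty", "ontable(d)", "ontable(e)", "ontable(f)", "ontable(g)"]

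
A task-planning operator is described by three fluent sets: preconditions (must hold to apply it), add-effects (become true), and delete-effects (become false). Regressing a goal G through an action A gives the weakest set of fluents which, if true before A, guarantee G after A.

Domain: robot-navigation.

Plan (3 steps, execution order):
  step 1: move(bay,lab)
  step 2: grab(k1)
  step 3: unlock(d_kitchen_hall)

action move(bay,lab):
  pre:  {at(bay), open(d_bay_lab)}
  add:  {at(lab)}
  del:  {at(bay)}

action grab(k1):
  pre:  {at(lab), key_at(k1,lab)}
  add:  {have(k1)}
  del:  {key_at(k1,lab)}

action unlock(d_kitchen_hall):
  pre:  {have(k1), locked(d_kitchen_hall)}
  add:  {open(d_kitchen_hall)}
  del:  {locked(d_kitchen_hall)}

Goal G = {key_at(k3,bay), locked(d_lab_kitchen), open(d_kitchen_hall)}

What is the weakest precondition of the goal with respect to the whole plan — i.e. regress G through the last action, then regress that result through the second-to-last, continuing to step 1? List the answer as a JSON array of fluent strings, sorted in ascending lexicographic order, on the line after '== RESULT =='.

Regress step by step:
  through step 3 (unlock(d_kitchen_hall)): drop {open(d_kitchen_hall)}, keep {key_at(k3,bay), locked(d_lab_kitchen)}, require {have(k1), locked(d_kitchen_hall)}
    → {have(k1), key_at(k3,bay), locked(d_kitchen_hall), locked(d_lab_kitchen)}
  through step 2 (grab(k1)): drop {have(k1)}, keep {key_at(k3,bay), locked(d_kitchen_hall), locked(d_lab_kitchen)}, require {at(lab), key_at(k1,lab)}
    → {at(lab), key_at(k1,lab), key_at(k3,bay), locked(d_kitchen_hall), locked(d_lab_kitchen)}
  through step 1 (move(bay,lab)): drop {at(lab)}, keep {key_at(k1,lab), key_at(k3,bay), locked(d_kitchen_hall), locked(d_lab_kitchen)}, require {at(bay), open(d_bay_lab)}
    → {at(bay), key_at(k1,lab), key_at(k3,bay), locked(d_kitchen_hall), locked(d_lab_kitchen), open(d_bay_lab)}

== RESULT ==
["at(bay)", "key_at(k1,lab)", "key_at(k3,bay)", "locked(d_kitchen_hall)", "locked(d_lab_kitchen)", "open(d_bay_lab)"]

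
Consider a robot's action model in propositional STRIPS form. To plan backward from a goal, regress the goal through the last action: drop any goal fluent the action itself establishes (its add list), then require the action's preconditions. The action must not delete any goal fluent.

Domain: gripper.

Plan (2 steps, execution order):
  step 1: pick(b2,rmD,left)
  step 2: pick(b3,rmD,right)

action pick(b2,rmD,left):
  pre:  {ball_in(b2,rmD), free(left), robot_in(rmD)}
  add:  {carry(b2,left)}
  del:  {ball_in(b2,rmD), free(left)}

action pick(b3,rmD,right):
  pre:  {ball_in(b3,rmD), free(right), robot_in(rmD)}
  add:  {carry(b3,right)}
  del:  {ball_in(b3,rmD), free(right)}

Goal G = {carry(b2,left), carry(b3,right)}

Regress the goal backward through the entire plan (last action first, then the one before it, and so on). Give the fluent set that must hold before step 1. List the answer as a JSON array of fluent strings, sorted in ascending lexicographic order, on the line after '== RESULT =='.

Work backward from the goal:
  through step 2 (pick(b3,rmD,right)): drop {carry(b3,right)}, keep {carry(b2,left)}, require {ball_in(b3,rmD), free(right), robot_in(rmD)}
    → {ball_in(b3,rmD), carry(b2,left), free(right), robot_in(rmD)}
  through step 1 (pick(b2,rmD,left)): drop {carry(b2,left)}, keep {ball_in(b3,rmD), free(right), robot_in(rmD)}, require {ball_in(b2,rmD), free(left), robot_in(rmD)}
    → {ball_in(b2,rmD), ball_in(b3,rmD), free(left), free(right), robot_in(rmD)}

== RESULT ==
["ball_in(b2,rmD)", "ball_in(b3,rmD)", "free(left)", "free(right)", "robot_in(rmD)"]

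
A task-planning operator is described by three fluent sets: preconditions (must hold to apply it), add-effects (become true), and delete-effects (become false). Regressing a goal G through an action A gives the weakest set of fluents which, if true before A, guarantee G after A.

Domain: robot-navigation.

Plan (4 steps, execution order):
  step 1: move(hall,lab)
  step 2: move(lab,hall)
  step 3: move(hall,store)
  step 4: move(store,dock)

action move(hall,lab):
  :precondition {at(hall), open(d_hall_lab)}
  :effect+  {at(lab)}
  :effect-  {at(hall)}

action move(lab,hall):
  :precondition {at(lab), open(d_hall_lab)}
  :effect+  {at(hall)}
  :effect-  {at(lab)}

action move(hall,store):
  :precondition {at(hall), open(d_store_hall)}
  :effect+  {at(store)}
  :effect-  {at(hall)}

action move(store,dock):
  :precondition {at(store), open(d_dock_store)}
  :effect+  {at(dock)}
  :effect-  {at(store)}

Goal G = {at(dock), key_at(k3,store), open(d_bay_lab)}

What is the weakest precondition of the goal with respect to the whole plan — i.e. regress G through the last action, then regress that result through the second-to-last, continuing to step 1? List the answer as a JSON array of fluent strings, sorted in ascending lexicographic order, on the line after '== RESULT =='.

Work backward from the goal:
  through step 4 (move(store,dock)): drop {at(dock)}, keep {key_at(k3,store), open(d_bay_lab)}, require {at(store), open(d_dock_store)}
    → {at(store), key_at(k3,store), open(d_bay_lab), open(d_dock_store)}
  through step 3 (move(hall,store)): drop {at(store)}, keep {key_at(k3,store), open(d_bay_lab), open(d_dock_store)}, require {at(hall), open(d_store_hall)}
    → {at(hall), key_at(k3,store), open(d_bay_lab), open(d_dock_store), open(d_store_hall)}
  through step 2 (move(lab,hall)): drop {at(hall)}, keep {key_at(k3,store), open(d_bay_lab), open(d_dock_store), open(d_store_hall)}, require {at(lab), open(d_hall_lab)}
    → {at(lab), key_at(k3,store), open(d_bay_lab), open(d_dock_store), open(d_hall_lab), open(d_store_hall)}
  through step 1 (move(hall,lab)): drop {at(lab)}, keep {key_at(k3,store), open(d_bay_lab), open(d_dock_store), open(d_hall_lab), open(d_store_hall)}, require {at(hall), open(d_hall_lab)}
    → {at(hall), key_at(k3,store), open(d_bay_lab), open(d_dock_store), open(d_hall_lab), open(d_store_hall)}

== RESULT ==
["at(hall)", "key_at(k3,store)", "open(d_bay_lab)", "open(d_dock_store)", "open(d_hall_lab)", "open(d_store_hall)"]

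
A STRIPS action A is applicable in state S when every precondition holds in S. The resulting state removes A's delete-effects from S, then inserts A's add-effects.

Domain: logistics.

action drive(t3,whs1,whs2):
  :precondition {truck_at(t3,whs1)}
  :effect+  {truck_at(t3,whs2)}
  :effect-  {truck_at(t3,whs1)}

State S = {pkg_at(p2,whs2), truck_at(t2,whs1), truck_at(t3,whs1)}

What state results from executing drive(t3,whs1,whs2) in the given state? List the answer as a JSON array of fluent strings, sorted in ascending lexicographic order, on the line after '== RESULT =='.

Compute (S \ del) ∪ add:
  pre ⊆ S: {truck_at(t3,whs1)} ⊆ S  — applicable
  S \ del = {pkg_at(p2,whs2), truck_at(t2,whs1)}
  ∪ add   = {pkg_at(p2,whs2), truck_at(t2,whs1), truck_at(t3,whs2)}

== RESULT ==
["pkg_at(p2,whs2)", "truck_at(t2,whs1)", "truck_at(t3,whs2)"]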